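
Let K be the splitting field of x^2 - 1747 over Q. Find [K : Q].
[K : Q] = 2

f(x) = x^2 - 1747 factors as (x - √1747)(x + √1747). The splitting field is K = Q(√1747). Since 1747 is squarefree and > 1, it is not a perfect square, so x^2 - 1747 is irreducible over Q and [Q(√1747) : Q] = 2. Hence [K : Q] = 2.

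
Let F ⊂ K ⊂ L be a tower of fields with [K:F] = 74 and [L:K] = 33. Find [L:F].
[L:F] = 2442

The tower law says that for any tower of field extensions F ⊂ K ⊂ L with finite degrees, [L:F] = [L:K] · [K:F]. Here this gives [L:F] = 33 · 74 = 2442.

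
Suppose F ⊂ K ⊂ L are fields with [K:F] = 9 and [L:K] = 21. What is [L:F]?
[L:F] = 189

The tower law says that for any tower of field extensions F ⊂ K ⊂ L with finite degrees, [L:F] = [L:K] · [K:F]. Here this gives [L:F] = 21 · 9 = 189.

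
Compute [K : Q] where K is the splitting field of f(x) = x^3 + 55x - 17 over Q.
[K : Q] = 6

By the rational root test, any rational root of the monic integer polynomial f(x) = x^3 + 55x - 17 must be an integer dividing the constant term -17, i.e. one of ±{1, 17}. Evaluating: f(1) = 39, f(-1) = -73, f(17) = 5831, f(-17) = -5865; none is 0, so f has no rational root and is therefore irreducible over Q (a cubic with no linear factor over a field is irreducible). For an irreducible cubic, the Galois group is A_3 or S_3 according as the discriminant disc(f) = -4a^3 - 27b^2 = -4·(55)^3 - 27·(-17)^2 = -673303 is or is not a square in Q. Here disc(f) = -673303 is not a perfect square in Q, so the Galois group of f over Q is not contained in A_3 and must be all of S_3. The splitting field has degree |S_3| = 6 over Q, so [K : Q] = 6.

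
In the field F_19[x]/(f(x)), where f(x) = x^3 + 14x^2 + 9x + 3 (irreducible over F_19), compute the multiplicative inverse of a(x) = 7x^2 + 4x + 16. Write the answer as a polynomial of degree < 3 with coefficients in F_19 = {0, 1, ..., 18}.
a(x)^(-1) ≡ 6x^2 + 9x + 13 (mod f(x))

Since f is irreducible over F_19, F_19[x]/(f) is a field and a(x) ≠ 0 has an inverse. Apply the extended Euclidean algorithm to f(x) and a(x) in F_19[x]: f(x) = (11x + 12)·a(x) + (13x + 1);  a(x) = (2x + 6)·(13x + 1) + (10). The last nonzero remainder is the constant 10 = gcd(f, a) in F_19. Back-substituting through the division chain expresses 10 = s(x)·a(x) + t(x)·f(x) with s(x) ≡ 3x^2 + 14x + 16 (mod f), so (3x^2 + 14x + 16)·a(x) ≡ 10 (mod f). Multiplying by 10^(-1) ≡ 2 in F_19 gives a(x)^(-1) ≡ 2·(3x^2 + 14x + 16) ≡ 6x^2 + 9x + 13 (mod f). Check: (7x^2 + 4x + 16)·(6x^2 + 9x + 13) = 4x^4 + 11x^3 + 14x^2 + 6x + 18 ≡ 1 (mod x^3 + 14x^2 + 9x + 3).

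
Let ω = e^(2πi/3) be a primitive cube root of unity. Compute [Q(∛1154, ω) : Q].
[Q(∛1154, ω) : Q] = 6

[Q(∛1154):Q] = 3 (min poly x^3 - 1154, irreducible since 1154 is not a perfect cube). [Q(ω):Q] = 2 (min poly x^2 + x + 1). Since Q(∛1154) ⊂ R and ω ∉ R, we have ω ∉ Q(∛1154), so x^2 + x + 1 remains irreducible over Q(∛1154) and [Q(∛1154, ω) : Q(∛1154)] = 2. By the tower law, [Q(∛1154, ω) : Q] = 3 · 2 = 6. (In fact Q(∛1154, ω) is the splitting field of x^3 - 1154 over Q.)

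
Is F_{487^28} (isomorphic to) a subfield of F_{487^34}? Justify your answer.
No: F_{487^28} is not a subfield of F_{487^34}

F_{p^m} embeds in F_{p^n} iff m | n. Here 28 ∤ 34 (since 34 = 1·28 + 6 with remainder 6 ≠ 0), so F_{487^28} is not a subfield of F_{487^34}. Equivalently: if it were, the tower law would give 28 = [F_{487^28}:F_487] dividing [F_{487^34}:F_487] = 34, contradiction.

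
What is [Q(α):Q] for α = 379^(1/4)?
[Q(α):Q] = 4

α is a root of x^4 - 379. By Eisenstein's criterion at the prime p = 379 (which divides the constant term 379 but p^2 = 143641 does not, since 379 is squarefree), x^4 - 379 is irreducible over Q. Hence [Q(α):Q] = 4.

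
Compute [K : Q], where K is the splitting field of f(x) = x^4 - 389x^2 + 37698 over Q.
[K : Q] = 4

Solving the quadratic in x^2: x^2 = (389 ± √(389^2 - 4·37698))/2 = (389 ± √529)/2 = (389 ± 23)/2, giving x^2 = 183 or x^2 = 206. So f(x) = (x^2 - 183)(x^2 - 206) and the roots of f are ±√183, ±√206. Hence the splitting field is K = Q(√183, √206). Since 183 and 206 are distinct squarefree integers > 1, their product 37698 is not a perfect square, so √206 ∉ Q(√183). By the tower law [K:Q] = [Q(√183,√206):Q(√183)] · [Q(√183):Q] = 2 · 2 = 4.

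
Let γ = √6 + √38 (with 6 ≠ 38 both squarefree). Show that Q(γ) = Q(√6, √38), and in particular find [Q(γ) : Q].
[Q(γ) : Q] = 4 (equivalently, Q(γ) = Q(√6, √38))

Obviously Q(γ) ⊆ Q(√6, √38), and [Q(√6, √38):Q] = 4 (since 6, 38 are distinct squarefree integers > 1 with 228 not a perfect square). To show equality we compute the minimal polynomial of γ. From γ = √6 + √38: γ^2 = 6 + 2√(228) + 38 = 44 + 2√(228), so γ^2 - 44 = 2√(228); squaring, (γ^2 - 44)^2 = 4·228, i.e. γ^4 - 88γ^2 + 1936 - 912 = 0, i.e. γ^4 - 88γ^2 + 1024 = 0. So γ is a root of x^4 - 88x^2 + 1024. This polynomial is irreducible over Q: it has no rational root (each ±√6 ± √38 is irrational), and any factorization into two quadratics over Q would force √(228) ∈ Q (pairing opposite roots) or √6, √38 ∈ Q (other pairings), all impossible. Hence [Q(γ):Q] = 4 = [Q(√6, √38):Q], so Q(γ) = Q(√6, √38).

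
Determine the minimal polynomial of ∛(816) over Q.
m_α(x) = x^3 - 816

α satisfies α^3 = 816, so x^3 - 816 annihilates α. By the rational root test, a rational root p/q (in lowest terms) of x^3 - 816 would satisfy p^3 = 816 q^3, forcing q = 1 and p^3 = 816; but 816 is not a perfect cube, contradiction. A monic cubic over Q with no rational root is irreducible (any nontrivial factorization would include a linear factor). Hence x^3 - 816 is the minimal polynomial of α, and in particular [Q(α):Q] = 3.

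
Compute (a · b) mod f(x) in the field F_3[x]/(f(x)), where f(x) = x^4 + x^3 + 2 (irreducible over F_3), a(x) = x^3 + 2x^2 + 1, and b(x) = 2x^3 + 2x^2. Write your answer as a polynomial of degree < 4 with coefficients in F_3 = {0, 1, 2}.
a · b ≡ 2x^3 + x^2 + x (mod f(x))

Multiply in F_3[x]: a(x)·b(x) = (x^3 + 2x^2 + 1)·(2x^3 + 2x^2) = 2x^6 + x^4 + 2x^3 + 2x^2. This has degree ≥ 4, so divide by f(x) over F_3: 2x^6 + x^4 + 2x^3 + 2x^2 = (2x^2 + x)·(x^4 + x^3 + 2) + (2x^3 + x^2 + x). Hence a·b ≡ 2x^3 + x^2 + x (mod f). (F_3[x]/(f) is a field with 3^4 = 81 elements since f is irreducible of degree 4.)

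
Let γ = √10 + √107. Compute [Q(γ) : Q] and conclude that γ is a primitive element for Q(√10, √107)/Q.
[Q(γ) : Q] = 4 (equivalently, Q(γ) = Q(√10, √107))

Obviously Q(γ) ⊆ Q(√10, √107), and [Q(√10, √107):Q] = 4 (since 10, 107 are distinct squarefree integers > 1 with 1070 not a perfect square). To show equality we compute the minimal polynomial of γ. From γ = √10 + √107: γ^2 = 10 + 2√(1070) + 107 = 117 + 2√(1070), so γ^2 - 117 = 2√(1070); squaring, (γ^2 - 117)^2 = 4·1070, i.e. γ^4 - 234γ^2 + 13689 - 4280 = 0, i.e. γ^4 - 234γ^2 + 9409 = 0. So γ is a root of x^4 - 234x^2 + 9409. This polynomial is irreducible over Q: it has no rational root (each ±√10 ± √107 is irrational), and any factorization into two quadratics over Q would force √(1070) ∈ Q (pairing opposite roots) or √10, √107 ∈ Q (other pairings), all impossible. Hence [Q(γ):Q] = 4 = [Q(√10, √107):Q], so Q(γ) = Q(√10, √107).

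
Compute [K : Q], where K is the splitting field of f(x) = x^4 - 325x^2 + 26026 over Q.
[K : Q] = 4

Solving the quadratic in x^2: x^2 = (325 ± √(325^2 - 4·26026))/2 = (325 ± √1521)/2 = (325 ± 39)/2, giving x^2 = 182 or x^2 = 143. So f(x) = (x^2 - 182)(x^2 - 143) and the roots of f are ±√182, ±√143. Hence the splitting field is K = Q(√182, √143). Since 182 and 143 are distinct squarefree integers > 1, their product 26026 is not a perfect square, so √143 ∉ Q(√182). By the tower law [K:Q] = [Q(√182,√143):Q(√182)] · [Q(√182):Q] = 2 · 2 = 4.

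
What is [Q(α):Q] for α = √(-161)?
[Q(α):Q] = 2

[Q(α):Q] equals the degree of the minimal polynomial of α. Here α^2 = -161 and x^2 + 161 is irreducible (d = -161 is squarefree, ≠ 1, hence not a square), so deg(m_α) = 2. Thus [Q(α):Q] = 2.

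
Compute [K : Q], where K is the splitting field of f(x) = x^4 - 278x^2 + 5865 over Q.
[K : Q] = 4

Solving the quadratic in x^2: x^2 = (278 ± √(278^2 - 4·5865))/2 = (278 ± √53824)/2 = (278 ± 232)/2, giving x^2 = 23 or x^2 = 255. So f(x) = (x^2 - 23)(x^2 - 255) and the roots of f are ±√23, ±√255. Hence the splitting field is K = Q(√23, √255). Since 23 and 255 are distinct squarefree integers > 1, their product 5865 is not a perfect square, so √255 ∉ Q(√23). By the tower law [K:Q] = [Q(√23,√255):Q(√23)] · [Q(√23):Q] = 2 · 2 = 4.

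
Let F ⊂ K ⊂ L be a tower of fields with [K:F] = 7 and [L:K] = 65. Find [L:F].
[L:F] = 455

The tower law says that for any tower of field extensions F ⊂ K ⊂ L with finite degrees, [L:F] = [L:K] · [K:F]. Here this gives [L:F] = 65 · 7 = 455.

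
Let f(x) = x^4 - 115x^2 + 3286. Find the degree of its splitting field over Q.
[K : Q] = 4

Solving the quadratic in x^2: x^2 = (115 ± √(115^2 - 4·3286))/2 = (115 ± √81)/2 = (115 ± 9)/2, giving x^2 = 62 or x^2 = 53. So f(x) = (x^2 - 62)(x^2 - 53) and the roots of f are ±√62, ±√53. Hence the splitting field is K = Q(√62, √53). Since 62 and 53 are distinct squarefree integers > 1, their product 3286 is not a perfect square, so √53 ∉ Q(√62). By the tower law [K:Q] = [Q(√62,√53):Q(√62)] · [Q(√62):Q] = 2 · 2 = 4.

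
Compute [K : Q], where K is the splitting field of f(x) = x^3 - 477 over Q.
[K : Q] = 6

The roots of x^3 - 477 are ∛477, ω∛477, ω^2∛477 where ω = e^(2πi/3) is a primitive cube root of unity, so K = Q(∛477, ω). Now [Q(∛477):Q] = 3 (since 477 is not a perfect cube, x^3 - 477 is irreducible) and [Q(ω):Q] = 2. Both 2 and 3 divide [K:Q], and [K:Q] ≤ 3·2 = 6, so [K:Q] = 6. (Equivalently: Q(∛477) ⊂ R but ω ∉ R, so [K : Q(∛477)] = 2.)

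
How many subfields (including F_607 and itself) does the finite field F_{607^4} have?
F_{607^4} has 3 subfields

The subfields of F_{p^n} are exactly the fields F_{p^d} for d | n (each is the fixed field of the unique index-d subgroup of Gal(F_{p^n}/F_p) ≅ Z/nZ). The divisors of n = 4 are {1, 2, 4}, giving 3 subfields: F_{607^1}, F_{607^2}, F_{607^4}.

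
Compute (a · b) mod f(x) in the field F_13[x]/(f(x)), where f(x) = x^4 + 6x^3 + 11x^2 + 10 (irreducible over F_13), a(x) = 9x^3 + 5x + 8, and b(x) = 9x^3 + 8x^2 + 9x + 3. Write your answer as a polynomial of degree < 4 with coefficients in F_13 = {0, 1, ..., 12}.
a · b ≡ 8x^3 + 7x^2 + 2x + 7 (mod f(x))

Multiply in F_13[x]: a(x)·b(x) = (9x^3 + 5x + 8)·(9x^3 + 8x^2 + 9x + 3) = 3x^6 + 7x^5 + 9x^4 + 9x^3 + 5x^2 + 9x + 11. This has degree ≥ 4, so divide by f(x) over F_13: 3x^6 + 7x^5 + 9x^4 + 9x^3 + 5x^2 + 9x + 11 = (3x^2 + 2x + 3)·(x^4 + 6x^3 + 11x^2 + 10) + (8x^3 + 7x^2 + 2x + 7). Hence a·b ≡ 8x^3 + 7x^2 + 2x + 7 (mod f). (F_13[x]/(f) is a field with 13^4 = 28561 elements since f is irreducible of degree 4.)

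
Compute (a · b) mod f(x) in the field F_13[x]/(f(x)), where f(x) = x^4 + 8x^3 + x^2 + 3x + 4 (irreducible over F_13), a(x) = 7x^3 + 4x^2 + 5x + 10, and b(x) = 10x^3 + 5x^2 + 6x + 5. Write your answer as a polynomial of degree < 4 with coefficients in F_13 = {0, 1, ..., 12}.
a · b ≡ 10x^3 + 5x^2 + 9x + 1 (mod f(x))

Multiply in F_13[x]: a(x)·b(x) = (7x^3 + 4x^2 + 5x + 10)·(10x^3 + 5x^2 + 6x + 5) = 5x^6 + 10x^5 + 8x^4 + 2x^3 + 9x^2 + 7x + 11. This has degree ≥ 4, so divide by f(x) over F_13: 5x^6 + 10x^5 + 8x^4 + 2x^3 + 9x^2 + 7x + 11 = (5x^2 + 9x + 9)·(x^4 + 8x^3 + x^2 + 3x + 4) + (10x^3 + 5x^2 + 9x + 1). Hence a·b ≡ 10x^3 + 5x^2 + 9x + 1 (mod f). (F_13[x]/(f) is a field with 13^4 = 28561 elements since f is irreducible of degree 4.)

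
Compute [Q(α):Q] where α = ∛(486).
[Q(α):Q] = 3

The minimal polynomial of α is x^3 - 486, irreducible over Q since 486 is not a perfect cube (so x^3 - 486 has no rational root). Hence [Q(α):Q] = deg(m_α) = 3.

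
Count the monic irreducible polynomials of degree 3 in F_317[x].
There are 10618232 monic irreducible polynomials of degree 3 over F_317

Each element of F_{317^3} that lies in no proper subfield is a root of exactly one monic irreducible of degree 3 over F_317, and each such polynomial has 3 distinct roots in F_{317^3}. By Möbius inversion the count is N_317(3) = (1/3) Σ_{d|3} μ(3/d) · 317^d = (1/3)(μ(3)·317^1 + μ(1)·317^3) = 31854696/3 = 10618232.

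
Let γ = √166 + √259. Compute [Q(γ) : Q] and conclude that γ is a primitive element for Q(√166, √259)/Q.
[Q(γ) : Q] = 4 (equivalently, Q(γ) = Q(√166, √259))

Obviously Q(γ) ⊆ Q(√166, √259), and [Q(√166, √259):Q] = 4 (since 166, 259 are distinct squarefree integers > 1 with 42994 not a perfect square). To show equality we compute the minimal polynomial of γ. From γ = √166 + √259: γ^2 = 166 + 2√(42994) + 259 = 425 + 2√(42994), so γ^2 - 425 = 2√(42994); squaring, (γ^2 - 425)^2 = 4·42994, i.e. γ^4 - 850γ^2 + 180625 - 171976 = 0, i.e. γ^4 - 850γ^2 + 8649 = 0. So γ is a root of x^4 - 850x^2 + 8649. This polynomial is irreducible over Q: it has no rational root (each ±√166 ± √259 is irrational), and any factorization into two quadratics over Q would force √(42994) ∈ Q (pairing opposite roots) or √166, √259 ∈ Q (other pairings), all impossible. Hence [Q(γ):Q] = 4 = [Q(√166, √259):Q], so Q(γ) = Q(√166, √259).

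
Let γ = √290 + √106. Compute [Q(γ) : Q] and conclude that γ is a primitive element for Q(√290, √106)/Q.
[Q(γ) : Q] = 4 (equivalently, Q(γ) = Q(√290, √106))

Obviously Q(γ) ⊆ Q(√290, √106), and [Q(√290, √106):Q] = 4 (since 290, 106 are distinct squarefree integers > 1 with 30740 not a perfect square). To show equality we compute the minimal polynomial of γ. From γ = √290 + √106: γ^2 = 290 + 2√(30740) + 106 = 396 + 2√(30740), so γ^2 - 396 = 2√(30740); squaring, (γ^2 - 396)^2 = 4·30740, i.e. γ^4 - 792γ^2 + 156816 - 122960 = 0, i.e. γ^4 - 792γ^2 + 33856 = 0. So γ is a root of x^4 - 792x^2 + 33856. This polynomial is irreducible over Q: it has no rational root (each ±√290 ± √106 is irrational), and any factorization into two quadratics over Q would force √(30740) ∈ Q (pairing opposite roots) or √290, √106 ∈ Q (other pairings), all impossible. Hence [Q(γ):Q] = 4 = [Q(√290, √106):Q], so Q(γ) = Q(√290, √106).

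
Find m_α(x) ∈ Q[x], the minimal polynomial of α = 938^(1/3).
m_α(x) = x^3 - 938

α satisfies α^3 = 938, so x^3 - 938 annihilates α. By the rational root test, a rational root p/q (in lowest terms) of x^3 - 938 would satisfy p^3 = 938 q^3, forcing q = 1 and p^3 = 938; but 938 is not a perfect cube, contradiction. A monic cubic over Q with no rational root is irreducible (any nontrivial factorization would include a linear factor). Hence x^3 - 938 is the minimal polynomial of α, and in particular [Q(α):Q] = 3.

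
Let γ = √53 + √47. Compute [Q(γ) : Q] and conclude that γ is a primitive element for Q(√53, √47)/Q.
[Q(γ) : Q] = 4 (equivalently, Q(γ) = Q(√53, √47))

Obviously Q(γ) ⊆ Q(√53, √47), and [Q(√53, √47):Q] = 4 (since 53, 47 are distinct squarefree integers > 1 with 2491 not a perfect square). To show equality we compute the minimal polynomial of γ. From γ = √53 + √47: γ^2 = 53 + 2√(2491) + 47 = 100 + 2√(2491), so γ^2 - 100 = 2√(2491); squaring, (γ^2 - 100)^2 = 4·2491, i.e. γ^4 - 200γ^2 + 10000 - 9964 = 0, i.e. γ^4 - 200γ^2 + 36 = 0. So γ is a root of x^4 - 200x^2 + 36. This polynomial is irreducible over Q: it has no rational root (each ±√53 ± √47 is irrational), and any factorization into two quadratics over Q would force √(2491) ∈ Q (pairing opposite roots) or √53, √47 ∈ Q (other pairings), all impossible. Hence [Q(γ):Q] = 4 = [Q(√53, √47):Q], so Q(γ) = Q(√53, √47).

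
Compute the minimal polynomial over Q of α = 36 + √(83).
m_α(x) = x^2 - 72x + 1213

From α - 36 = √(83), squaring gives (α - 36)^2 = 83, i.e. α^2 - 72α + 1296 = 83, so α^2 - 72α + 1213 = 0. The discriminant of x^2 - 72x + 1213 is (-72)^2 - 4·(1213) = 5184 - 4852 = 332, and 4·(83) is not a perfect square in Q since 83 is squarefree and ≠ 1. Hence x^2 - 72x + 1213 is irreducible over Q and is the minimal polynomial of α.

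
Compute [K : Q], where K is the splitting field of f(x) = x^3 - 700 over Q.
[K : Q] = 6

The roots of x^3 - 700 are ∛700, ω∛700, ω^2∛700 where ω = e^(2πi/3) is a primitive cube root of unity, so K = Q(∛700, ω). Now [Q(∛700):Q] = 3 (since 700 is not a perfect cube, x^3 - 700 is irreducible) and [Q(ω):Q] = 2. Both 2 and 3 divide [K:Q], and [K:Q] ≤ 3·2 = 6, so [K:Q] = 6. (Equivalently: Q(∛700) ⊂ R but ω ∉ R, so [K : Q(∛700)] = 2.)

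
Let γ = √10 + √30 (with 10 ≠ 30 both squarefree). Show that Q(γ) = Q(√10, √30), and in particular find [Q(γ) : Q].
[Q(γ) : Q] = 4 (equivalently, Q(γ) = Q(√10, √30))

Obviously Q(γ) ⊆ Q(√10, √30), and [Q(√10, √30):Q] = 4 (since 10, 30 are distinct squarefree integers > 1 with 300 not a perfect square). To show equality we compute the minimal polynomial of γ. From γ = √10 + √30: γ^2 = 10 + 2√(300) + 30 = 40 + 2√(300), so γ^2 - 40 = 2√(300); squaring, (γ^2 - 40)^2 = 4·300, i.e. γ^4 - 80γ^2 + 1600 - 1200 = 0, i.e. γ^4 - 80γ^2 + 400 = 0. So γ is a root of x^4 - 80x^2 + 400. This polynomial is irreducible over Q: it has no rational root (each ±√10 ± √30 is irrational), and any factorization into two quadratics over Q would force √(300) ∈ Q (pairing opposite roots) or √10, √30 ∈ Q (other pairings), all impossible. Hence [Q(γ):Q] = 4 = [Q(√10, √30):Q], so Q(γ) = Q(√10, √30).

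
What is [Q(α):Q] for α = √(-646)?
[Q(α):Q] = 2

[Q(α):Q] equals the degree of the minimal polynomial of α. Here α^2 = -646 and x^2 + 646 is irreducible (d = -646 is squarefree, ≠ 1, hence not a square), so deg(m_α) = 2. Thus [Q(α):Q] = 2.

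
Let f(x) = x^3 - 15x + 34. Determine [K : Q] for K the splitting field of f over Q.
[K : Q] = 6

By the rational root test, any rational root of the monic integer polynomial f(x) = x^3 - 15x + 34 must be an integer dividing the constant term 34, i.e. one of ±{1, 2, 17, 34}. Evaluating: f(1) = 20, f(-1) = 48, f(2) = 12, f(-2) = 56, f(17) = 4692, f(-17) = -4624, f(34) = 38828, f(-34) = -38760; none is 0, so f has no rational root and is therefore irreducible over Q (a cubic with no linear factor over a field is irreducible). For an irreducible cubic, the Galois group is A_3 or S_3 according as the discriminant disc(f) = -4a^3 - 27b^2 = -4·(-15)^3 - 27·(34)^2 = -17712 is or is not a square in Q. Here disc(f) = -17712 is not a perfect square in Q, so the Galois group of f over Q is not contained in A_3 and must be all of S_3. The splitting field has degree |S_3| = 6 over Q, so [K : Q] = 6.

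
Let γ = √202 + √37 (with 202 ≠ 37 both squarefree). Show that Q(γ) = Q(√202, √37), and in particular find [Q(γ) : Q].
[Q(γ) : Q] = 4 (equivalently, Q(γ) = Q(√202, √37))

Obviously Q(γ) ⊆ Q(√202, √37), and [Q(√202, √37):Q] = 4 (since 202, 37 are distinct squarefree integers > 1 with 7474 not a perfect square). To show equality we compute the minimal polynomial of γ. From γ = √202 + √37: γ^2 = 202 + 2√(7474) + 37 = 239 + 2√(7474), so γ^2 - 239 = 2√(7474); squaring, (γ^2 - 239)^2 = 4·7474, i.e. γ^4 - 478γ^2 + 57121 - 29896 = 0, i.e. γ^4 - 478γ^2 + 27225 = 0. So γ is a root of x^4 - 478x^2 + 27225. This polynomial is irreducible over Q: it has no rational root (each ±√202 ± √37 is irrational), and any factorization into two quadratics over Q would force √(7474) ∈ Q (pairing opposite roots) or √202, √37 ∈ Q (other pairings), all impossible. Hence [Q(γ):Q] = 4 = [Q(√202, √37):Q], so Q(γ) = Q(√202, √37).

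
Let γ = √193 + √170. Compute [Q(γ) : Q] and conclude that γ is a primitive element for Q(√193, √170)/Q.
[Q(γ) : Q] = 4 (equivalently, Q(γ) = Q(√193, √170))

Obviously Q(γ) ⊆ Q(√193, √170), and [Q(√193, √170):Q] = 4 (since 193, 170 are distinct squarefree integers > 1 with 32810 not a perfect square). To show equality we compute the minimal polynomial of γ. From γ = √193 + √170: γ^2 = 193 + 2√(32810) + 170 = 363 + 2√(32810), so γ^2 - 363 = 2√(32810); squaring, (γ^2 - 363)^2 = 4·32810, i.e. γ^4 - 726γ^2 + 131769 - 131240 = 0, i.e. γ^4 - 726γ^2 + 529 = 0. So γ is a root of x^4 - 726x^2 + 529. This polynomial is irreducible over Q: it has no rational root (each ±√193 ± √170 is irrational), and any factorization into two quadratics over Q would force √(32810) ∈ Q (pairing opposite roots) or √193, √170 ∈ Q (other pairings), all impossible. Hence [Q(γ):Q] = 4 = [Q(√193, √170):Q], so Q(γ) = Q(√193, √170).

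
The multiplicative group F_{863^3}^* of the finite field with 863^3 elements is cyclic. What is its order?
|F_{863^3}^*| = 642735646

F_{863^3} has 863^3 = 642735647 elements; its multiplicative group consists of all nonzero elements, so |F_{863^3}^*| = 642735647 - 1 = 642735646. (It is cyclic since any finite subgroup of the multiplicative group of a field is cyclic.)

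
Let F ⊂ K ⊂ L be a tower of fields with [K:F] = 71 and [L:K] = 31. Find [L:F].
[L:F] = 2201

The tower law says that for any tower of field extensions F ⊂ K ⊂ L with finite degrees, [L:F] = [L:K] · [K:F]. Here this gives [L:F] = 31 · 71 = 2201.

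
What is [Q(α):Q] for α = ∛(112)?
[Q(α):Q] = 3

The minimal polynomial of α is x^3 - 112, irreducible over Q since 112 is not a perfect cube (so x^3 - 112 has no rational root). Hence [Q(α):Q] = deg(m_α) = 3.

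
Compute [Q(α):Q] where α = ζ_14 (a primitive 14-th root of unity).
[Q(α):Q] = 6

The minimal polynomial of ζ_14 over Q is the 14-th cyclotomic polynomial Φ_14(x), which is irreducible over Q and has degree φ(14) = 6. Hence [Q(α):Q] = φ(14) = 6.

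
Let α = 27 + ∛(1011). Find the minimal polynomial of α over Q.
m_α(x) = x^3 - 81x^2 + 2187x - 20694

Set β = α - 27 = ∛(1011), so β^3 = 1011. Then (α - 27)^3 - 1011 = 0, i.e. α is a root of g(x) = (x - 27)^3 - 1011 = x^3 - 81x^2 + 2187x - 20694. Since g(x) = h(x - 27) where h(x) = x^3 - 1011, and h is irreducible over Q (because 1011 is not a perfect cube, so h has no rational root, and a monic cubic with no rational root is irreducible), g is also irreducible (irreducibility is preserved under the substitution x → x - 27). Hence m_α(x) = x^3 - 81x^2 + 2187x - 20694.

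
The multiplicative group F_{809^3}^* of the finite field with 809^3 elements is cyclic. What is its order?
|F_{809^3}^*| = 529475128

F_{809^3} has 809^3 = 529475129 elements; its multiplicative group consists of all nonzero elements, so |F_{809^3}^*| = 529475129 - 1 = 529475128. (It is cyclic since any finite subgroup of the multiplicative group of a field is cyclic.)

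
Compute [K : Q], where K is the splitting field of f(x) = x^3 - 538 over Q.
[K : Q] = 6

The roots of x^3 - 538 are ∛538, ω∛538, ω^2∛538 where ω = e^(2πi/3) is a primitive cube root of unity, so K = Q(∛538, ω). Now [Q(∛538):Q] = 3 (since 538 is not a perfect cube, x^3 - 538 is irreducible) and [Q(ω):Q] = 2. Both 2 and 3 divide [K:Q], and [K:Q] ≤ 3·2 = 6, so [K:Q] = 6. (Equivalently: Q(∛538) ⊂ R but ω ∉ R, so [K : Q(∛538)] = 2.)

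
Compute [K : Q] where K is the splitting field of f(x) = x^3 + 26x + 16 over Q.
[K : Q] = 6

By the rational root test, any rational root of the monic integer polynomial f(x) = x^3 + 26x + 16 must be an integer dividing the constant term 16, i.e. one of ±{1, 2, 4, 8, 16}. Evaluating: f(1) = 43, f(-1) = -11, f(2) = 76, f(-2) = -44, f(4) = 184, f(-4) = -152, f(8) = 736, f(-8) = -704, f(16) = 4528, f(-16) = -4496; none is 0, so f has no rational root and is therefore irreducible over Q (a cubic with no linear factor over a field is irreducible). For an irreducible cubic, the Galois group is A_3 or S_3 according as the discriminant disc(f) = -4a^3 - 27b^2 = -4·(26)^3 - 27·(16)^2 = -77216 is or is not a square in Q. Here disc(f) = -77216 is not a perfect square in Q, so the Galois group of f over Q is not contained in A_3 and must be all of S_3. The splitting field has degree |S_3| = 6 over Q, so [K : Q] = 6.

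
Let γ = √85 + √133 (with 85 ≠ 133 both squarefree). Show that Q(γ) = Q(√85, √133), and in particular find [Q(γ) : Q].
[Q(γ) : Q] = 4 (equivalently, Q(γ) = Q(√85, √133))

Obviously Q(γ) ⊆ Q(√85, √133), and [Q(√85, √133):Q] = 4 (since 85, 133 are distinct squarefree integers > 1 with 11305 not a perfect square). To show equality we compute the minimal polynomial of γ. From γ = √85 + √133: γ^2 = 85 + 2√(11305) + 133 = 218 + 2√(11305), so γ^2 - 218 = 2√(11305); squaring, (γ^2 - 218)^2 = 4·11305, i.e. γ^4 - 436γ^2 + 47524 - 45220 = 0, i.e. γ^4 - 436γ^2 + 2304 = 0. So γ is a root of x^4 - 436x^2 + 2304. This polynomial is irreducible over Q: it has no rational root (each ±√85 ± √133 is irrational), and any factorization into two quadratics over Q would force √(11305) ∈ Q (pairing opposite roots) or √85, √133 ∈ Q (other pairings), all impossible. Hence [Q(γ):Q] = 4 = [Q(√85, √133):Q], so Q(γ) = Q(√85, √133).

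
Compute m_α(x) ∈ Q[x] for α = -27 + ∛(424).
m_α(x) = x^3 + 81x^2 + 2187x + 19259

Set β = α + 27 = ∛(424), so β^3 = 424. Then (α + 27)^3 - 424 = 0, i.e. α is a root of g(x) = (x + 27)^3 - 424 = x^3 + 81x^2 + 2187x + 19259. Since g(x) = h(x + 27) where h(x) = x^3 - 424, and h is irreducible over Q (because 424 is not a perfect cube, so h has no rational root, and a monic cubic with no rational root is irreducible), g is also irreducible (irreducibility is preserved under the substitution x → x + 27). Hence m_α(x) = x^3 + 81x^2 + 2187x + 19259.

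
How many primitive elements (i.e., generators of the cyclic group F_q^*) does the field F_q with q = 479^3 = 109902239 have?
There are φ(109902238) = 53438616 primitive elements

F_q^* is cyclic of order q - 1 = 109902238. A cyclic group of order m has exactly φ(m) generators. Here m = 109902238 = 2 · 43 · 239 · 5347, so the number of primitive elements is φ(109902238) = 53438616.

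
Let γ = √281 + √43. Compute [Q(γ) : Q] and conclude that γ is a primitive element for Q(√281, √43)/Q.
[Q(γ) : Q] = 4 (equivalently, Q(γ) = Q(√281, √43))

Obviously Q(γ) ⊆ Q(√281, √43), and [Q(√281, √43):Q] = 4 (since 281, 43 are distinct squarefree integers > 1 with 12083 not a perfect square). To show equality we compute the minimal polynomial of γ. From γ = √281 + √43: γ^2 = 281 + 2√(12083) + 43 = 324 + 2√(12083), so γ^2 - 324 = 2√(12083); squaring, (γ^2 - 324)^2 = 4·12083, i.e. γ^4 - 648γ^2 + 104976 - 48332 = 0, i.e. γ^4 - 648γ^2 + 56644 = 0. So γ is a root of x^4 - 648x^2 + 56644. This polynomial is irreducible over Q: it has no rational root (each ±√281 ± √43 is irrational), and any factorization into two quadratics over Q would force √(12083) ∈ Q (pairing opposite roots) or √281, √43 ∈ Q (other pairings), all impossible. Hence [Q(γ):Q] = 4 = [Q(√281, √43):Q], so Q(γ) = Q(√281, √43).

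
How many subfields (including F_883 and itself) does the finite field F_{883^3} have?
F_{883^3} has 2 subfields

The subfields of F_{p^n} are exactly the fields F_{p^d} for d | n (each is the fixed field of the unique index-d subgroup of Gal(F_{p^n}/F_p) ≅ Z/nZ). The divisors of n = 3 are {1, 3}, giving 2 subfields: F_{883^1}, F_{883^3}.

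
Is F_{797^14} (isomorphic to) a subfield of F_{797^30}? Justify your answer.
No: F_{797^14} is not a subfield of F_{797^30}

F_{p^m} embeds in F_{p^n} iff m | n. Here 14 ∤ 30 (since 30 = 2·14 + 2 with remainder 2 ≠ 0), so F_{797^14} is not a subfield of F_{797^30}. Equivalently: if it were, the tower law would give 14 = [F_{797^14}:F_797] dividing [F_{797^30}:F_797] = 30, contradiction.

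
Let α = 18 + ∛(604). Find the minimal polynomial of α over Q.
m_α(x) = x^3 - 54x^2 + 972x - 6436

Set β = α - 18 = ∛(604), so β^3 = 604. Then (α - 18)^3 - 604 = 0, i.e. α is a root of g(x) = (x - 18)^3 - 604 = x^3 - 54x^2 + 972x - 6436. Since g(x) = h(x - 18) where h(x) = x^3 - 604, and h is irreducible over Q (because 604 is not a perfect cube, so h has no rational root, and a monic cubic with no rational root is irreducible), g is also irreducible (irreducibility is preserved under the substitution x → x - 18). Hence m_α(x) = x^3 - 54x^2 + 972x - 6436.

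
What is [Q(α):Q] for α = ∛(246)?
[Q(α):Q] = 3

The minimal polynomial of α is x^3 - 246, irreducible over Q since 246 is not a perfect cube (so x^3 - 246 has no rational root). Hence [Q(α):Q] = deg(m_α) = 3.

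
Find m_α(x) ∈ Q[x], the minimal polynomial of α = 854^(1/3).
m_α(x) = x^3 - 854

α satisfies α^3 = 854, so x^3 - 854 annihilates α. By the rational root test, a rational root p/q (in lowest terms) of x^3 - 854 would satisfy p^3 = 854 q^3, forcing q = 1 and p^3 = 854; but 854 is not a perfect cube, contradiction. A monic cubic over Q with no rational root is irreducible (any nontrivial factorization would include a linear factor). Hence x^3 - 854 is the minimal polynomial of α, and in particular [Q(α):Q] = 3.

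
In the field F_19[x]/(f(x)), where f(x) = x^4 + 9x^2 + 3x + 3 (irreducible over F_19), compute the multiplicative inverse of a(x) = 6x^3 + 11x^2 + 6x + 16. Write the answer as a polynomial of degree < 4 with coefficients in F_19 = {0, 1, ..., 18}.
a(x)^(-1) ≡ 8x^3 + 12x^2 + 2x + 18 (mod f(x))

Since f is irreducible over F_19, F_19[x]/(f) is a field and a(x) ≠ 0 has an inverse. Apply the extended Euclidean algorithm to f(x) and a(x) in F_19[x]: f(x) = (16x + 15)·a(x) + (14x^2 + 18x + 10);  a(x) = (14x + 14)·(14x^2 + 18x + 10) + (13x + 9);  (14x^2 + 18x + 10) = (4x + 3)·(13x + 9) + (2). The last nonzero remainder is the constant 2 = gcd(f, a) in F_19. Back-substituting through the division chain expresses 2 = s(x)·a(x) + t(x)·f(x) with s(x) ≡ 16x^3 + 5x^2 + 4x + 17 (mod f), so (16x^3 + 5x^2 + 4x + 17)·a(x) ≡ 2 (mod f). Multiplying by 2^(-1) ≡ 10 in F_19 gives a(x)^(-1) ≡ 10·(16x^3 + 5x^2 + 4x + 17) ≡ 8x^3 + 12x^2 + 2x + 18 (mod f). Check: (6x^3 + 11x^2 + 6x + 16)·(8x^3 + 12x^2 + 2x + 18) = 10x^6 + 8x^5 + 2x^4 + 7x^3 + 3x^2 + 7x + 3 ≡ 1 (mod x^4 + 9x^2 + 3x + 3).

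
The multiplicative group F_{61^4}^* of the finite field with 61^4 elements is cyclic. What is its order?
|F_{61^4}^*| = 13845840

F_{61^4} has 61^4 = 13845841 elements; its multiplicative group consists of all nonzero elements, so |F_{61^4}^*| = 13845841 - 1 = 13845840. (It is cyclic since any finite subgroup of the multiplicative group of a field is cyclic.)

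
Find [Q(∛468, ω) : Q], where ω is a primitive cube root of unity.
[Q(∛468, ω) : Q] = 6

[Q(∛468):Q] = 3 (min poly x^3 - 468, irreducible since 468 is not a perfect cube). [Q(ω):Q] = 2 (min poly x^2 + x + 1). Since Q(∛468) ⊂ R and ω ∉ R, we have ω ∉ Q(∛468), so x^2 + x + 1 remains irreducible over Q(∛468) and [Q(∛468, ω) : Q(∛468)] = 2. By the tower law, [Q(∛468, ω) : Q] = 3 · 2 = 6. (In fact Q(∛468, ω) is the splitting field of x^3 - 468 over Q.)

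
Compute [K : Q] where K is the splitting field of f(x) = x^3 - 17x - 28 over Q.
[K : Q] = 6

By the rational root test, any rational root of the monic integer polynomial f(x) = x^3 - 17x - 28 must be an integer dividing the constant term -28, i.e. one of ±{1, 2, 4, 7, 14, 28}. Evaluating: f(1) = -44, f(-1) = -12, f(2) = -54, f(-2) = -2, f(4) = -32, f(-4) = -24, f(7) = 196, f(-7) = -252, f(14) = 2478, f(-14) = -2534, f(28) = 21448, f(-28) = -21504; none is 0, so f has no rational root and is therefore irreducible over Q (a cubic with no linear factor over a field is irreducible). For an irreducible cubic, the Galois group is A_3 or S_3 according as the discriminant disc(f) = -4a^3 - 27b^2 = -4·(-17)^3 - 27·(-28)^2 = -1516 is or is not a square in Q. Here disc(f) = -1516 is not a perfect square in Q, so the Galois group of f over Q is not contained in A_3 and must be all of S_3. The splitting field has degree |S_3| = 6 over Q, so [K : Q] = 6.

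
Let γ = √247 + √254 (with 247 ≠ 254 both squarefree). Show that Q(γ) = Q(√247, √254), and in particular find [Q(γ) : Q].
[Q(γ) : Q] = 4 (equivalently, Q(γ) = Q(√247, √254))

Obviously Q(γ) ⊆ Q(√247, √254), and [Q(√247, √254):Q] = 4 (since 247, 254 are distinct squarefree integers > 1 with 62738 not a perfect square). To show equality we compute the minimal polynomial of γ. From γ = √247 + √254: γ^2 = 247 + 2√(62738) + 254 = 501 + 2√(62738), so γ^2 - 501 = 2√(62738); squaring, (γ^2 - 501)^2 = 4·62738, i.e. γ^4 - 1002γ^2 + 251001 - 250952 = 0, i.e. γ^4 - 1002γ^2 + 49 = 0. So γ is a root of x^4 - 1002x^2 + 49. This polynomial is irreducible over Q: it has no rational root (each ±√247 ± √254 is irrational), and any factorization into two quadratics over Q would force √(62738) ∈ Q (pairing opposite roots) or √247, √254 ∈ Q (other pairings), all impossible. Hence [Q(γ):Q] = 4 = [Q(√247, √254):Q], so Q(γ) = Q(√247, √254).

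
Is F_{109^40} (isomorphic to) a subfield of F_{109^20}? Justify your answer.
No: F_{109^40} is not a subfield of F_{109^20}

F_{p^m} embeds in F_{p^n} iff m | n. Here 40 ∤ 20 (since 20 = 0·40 + 20 with remainder 20 ≠ 0), so F_{109^40} is not a subfield of F_{109^20}. Equivalently: if it were, the tower law would give 40 = [F_{109^40}:F_109] dividing [F_{109^20}:F_109] = 20, contradiction.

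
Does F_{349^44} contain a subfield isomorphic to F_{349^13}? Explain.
No: F_{349^13} is not a subfield of F_{349^44}

F_{p^m} embeds in F_{p^n} iff m | n. Here 13 ∤ 44 (since 44 = 3·13 + 5 with remainder 5 ≠ 0), so F_{349^13} is not a subfield of F_{349^44}. Equivalently: if it were, the tower law would give 13 = [F_{349^13}:F_349] dividing [F_{349^44}:F_349] = 44, contradiction.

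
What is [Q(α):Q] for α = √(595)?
[Q(α):Q] = 2

[Q(α):Q] equals the degree of the minimal polynomial of α. Here α^2 = 595 and x^2 - 595 is irreducible (d = 595 is squarefree, ≠ 1, hence not a square), so deg(m_α) = 2. Thus [Q(α):Q] = 2.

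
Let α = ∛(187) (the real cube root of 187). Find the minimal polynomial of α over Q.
m_α(x) = x^3 - 187

α satisfies α^3 = 187, so x^3 - 187 annihilates α. By the rational root test, a rational root p/q (in lowest terms) of x^3 - 187 would satisfy p^3 = 187 q^3, forcing q = 1 and p^3 = 187; but 187 is not a perfect cube, contradiction. A monic cubic over Q with no rational root is irreducible (any nontrivial factorization would include a linear factor). Hence x^3 - 187 is the minimal polynomial of α, and in particular [Q(α):Q] = 3.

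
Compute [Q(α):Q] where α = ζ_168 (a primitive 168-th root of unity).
[Q(α):Q] = 48

The minimal polynomial of ζ_168 over Q is the 168-th cyclotomic polynomial Φ_168(x), which is irreducible over Q and has degree φ(168) = 48. Hence [Q(α):Q] = φ(168) = 48.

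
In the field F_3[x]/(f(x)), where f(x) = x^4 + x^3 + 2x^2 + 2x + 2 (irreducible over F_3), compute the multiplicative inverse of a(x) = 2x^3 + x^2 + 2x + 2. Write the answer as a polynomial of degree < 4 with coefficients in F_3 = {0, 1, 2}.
a(x)^(-1) ≡ x^3 + x^2 + 2x + 1 (mod f(x))

Since f is irreducible over F_3, F_3[x]/(f) is a field and a(x) ≠ 0 has an inverse. Apply the extended Euclidean algorithm to f(x) and a(x) in F_3[x]: f(x) = (2x + 1)·a(x) + (2x);  a(x) = (x^2 + 2x + 1)·(2x) + (2). The last nonzero remainder is the constant 2 = gcd(f, a) in F_3. Back-substituting through the division chain expresses 2 = s(x)·a(x) + t(x)·f(x) with s(x) ≡ 2x^3 + 2x^2 + x + 2 (mod f), so (2x^3 + 2x^2 + x + 2)·a(x) ≡ 2 (mod f). Multiplying by 2^(-1) ≡ 2 in F_3 gives a(x)^(-1) ≡ 2·(2x^3 + 2x^2 + x + 2) ≡ x^3 + x^2 + 2x + 1 (mod f). Check: (2x^3 + x^2 + 2x + 2)·(x^3 + x^2 + 2x + 1) = 2x^6 + x^4 + 2x^3 + x^2 + 2 ≡ 1 (mod x^4 + x^3 + 2x^2 + 2x + 2).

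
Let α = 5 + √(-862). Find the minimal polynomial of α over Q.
m_α(x) = x^2 - 10x + 887

From α - 5 = √(-862), squaring gives (α - 5)^2 = -862, i.e. α^2 - 10α + 25 = -862, so α^2 - 10α + 887 = 0. The discriminant of x^2 - 10x + 887 is (-10)^2 - 4·(887) = 100 - 3548 = -3448, and 4·(-862) is not a perfect square in Q since -862 is squarefree and ≠ 1. Hence x^2 - 10x + 887 is irreducible over Q and is the minimal polynomial of α.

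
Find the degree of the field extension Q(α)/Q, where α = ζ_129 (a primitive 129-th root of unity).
[Q(α):Q] = 84

The minimal polynomial of ζ_129 over Q is the 129-th cyclotomic polynomial Φ_129(x), which is irreducible over Q and has degree φ(129) = 84. Hence [Q(α):Q] = φ(129) = 84.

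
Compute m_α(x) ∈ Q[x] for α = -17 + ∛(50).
m_α(x) = x^3 + 51x^2 + 867x + 4863

Set β = α + 17 = ∛(50), so β^3 = 50. Then (α + 17)^3 - 50 = 0, i.e. α is a root of g(x) = (x + 17)^3 - 50 = x^3 + 51x^2 + 867x + 4863. Since g(x) = h(x + 17) where h(x) = x^3 - 50, and h is irreducible over Q (because 50 is not a perfect cube, so h has no rational root, and a monic cubic with no rational root is irreducible), g is also irreducible (irreducibility is preserved under the substitution x → x + 17). Hence m_α(x) = x^3 + 51x^2 + 867x + 4863.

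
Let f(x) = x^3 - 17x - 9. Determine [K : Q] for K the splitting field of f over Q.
[K : Q] = 6

By the rational root test, any rational root of the monic integer polynomial f(x) = x^3 - 17x - 9 must be an integer dividing the constant term -9, i.e. one of ±{1, 3, 9}. Evaluating: f(1) = -25, f(-1) = 7, f(3) = -33, f(-3) = 15, f(9) = 567, f(-9) = -585; none is 0, so f has no rational root and is therefore irreducible over Q (a cubic with no linear factor over a field is irreducible). For an irreducible cubic, the Galois group is A_3 or S_3 according as the discriminant disc(f) = -4a^3 - 27b^2 = -4·(-17)^3 - 27·(-9)^2 = 17465 is or is not a square in Q. Here disc(f) = 17465 is not a perfect square in Q, so the Galois group of f over Q is not contained in A_3 and must be all of S_3. The splitting field has degree |S_3| = 6 over Q, so [K : Q] = 6.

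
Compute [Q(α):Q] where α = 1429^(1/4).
[Q(α):Q] = 4

α is a root of x^4 - 1429. By Eisenstein's criterion at the prime p = 1429 (which divides the constant term 1429 but p^2 = 2042041 does not, since 1429 is squarefree), x^4 - 1429 is irreducible over Q. Hence [Q(α):Q] = 4.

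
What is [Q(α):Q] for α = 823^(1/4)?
[Q(α):Q] = 4

α is a root of x^4 - 823. By Eisenstein's criterion at the prime p = 823 (which divides the constant term 823 but p^2 = 677329 does not, since 823 is squarefree), x^4 - 823 is irreducible over Q. Hence [Q(α):Q] = 4.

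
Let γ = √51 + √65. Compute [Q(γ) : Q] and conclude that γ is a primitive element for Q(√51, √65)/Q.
[Q(γ) : Q] = 4 (equivalently, Q(γ) = Q(√51, √65))

Obviously Q(γ) ⊆ Q(√51, √65), and [Q(√51, √65):Q] = 4 (since 51, 65 are distinct squarefree integers > 1 with 3315 not a perfect square). To show equality we compute the minimal polynomial of γ. From γ = √51 + √65: γ^2 = 51 + 2√(3315) + 65 = 116 + 2√(3315), so γ^2 - 116 = 2√(3315); squaring, (γ^2 - 116)^2 = 4·3315, i.e. γ^4 - 232γ^2 + 13456 - 13260 = 0, i.e. γ^4 - 232γ^2 + 196 = 0. So γ is a root of x^4 - 232x^2 + 196. This polynomial is irreducible over Q: it has no rational root (each ±√51 ± √65 is irrational), and any factorization into two quadratics over Q would force √(3315) ∈ Q (pairing opposite roots) or √51, √65 ∈ Q (other pairings), all impossible. Hence [Q(γ):Q] = 4 = [Q(√51, √65):Q], so Q(γ) = Q(√51, √65).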